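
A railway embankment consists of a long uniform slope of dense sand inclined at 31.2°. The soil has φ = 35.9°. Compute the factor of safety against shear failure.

For a dry cohesionless infinite slope the factor of safety is FS = tanφ / tanβ.
FS = tan35.9° / tan31.2° = 0.7239 / 0.6056 = 1.195

FS = 1.20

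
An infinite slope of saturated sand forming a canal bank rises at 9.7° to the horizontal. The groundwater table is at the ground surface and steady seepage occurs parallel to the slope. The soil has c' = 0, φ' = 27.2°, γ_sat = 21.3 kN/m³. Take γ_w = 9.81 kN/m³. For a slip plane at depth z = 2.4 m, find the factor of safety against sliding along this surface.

FS = 1.62

With seepage parallel to the slope and the water table at the surface, the effective normal stress on the slip plane uses the buoyant unit weight γ' = γ_sat − γ_w while the driving shear stress uses γ_sat:
FS = [c' + γ' z cos²β tanφ'] / [γ_sat z sinβ cosβ]
(For c' = 0 this reduces to FS = (γ'/γ_sat)·tanφ'/tanβ.)
γ' = 21.3 − 9.81 = 11.49 kN/m³
Numerator = 0.0 + 11.49·2.4·cos²9.7°·tan27.2° = 0.0 + 11.49·2.4·0.9716·0.5139 = 13.770 kPa
Denominator = 21.3·2.4·sin9.7°·cos9.7° = 21.3·2.4·0.1685·0.9857 = 8.490 kPa
FS = 13.770 / 8.490 = 1.622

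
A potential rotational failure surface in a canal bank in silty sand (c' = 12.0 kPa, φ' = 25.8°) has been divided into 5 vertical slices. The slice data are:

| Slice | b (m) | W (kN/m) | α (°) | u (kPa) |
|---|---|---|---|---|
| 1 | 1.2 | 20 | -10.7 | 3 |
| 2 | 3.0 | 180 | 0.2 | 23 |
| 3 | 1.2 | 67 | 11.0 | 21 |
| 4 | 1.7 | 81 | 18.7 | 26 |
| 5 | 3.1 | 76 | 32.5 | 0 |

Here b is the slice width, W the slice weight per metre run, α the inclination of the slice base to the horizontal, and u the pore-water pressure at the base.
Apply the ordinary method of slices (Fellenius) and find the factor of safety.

FS = 3.36

Ordinary method of slices: FS = Σ[c'·Δl_i + (W_i cosα_i − u_i·Δl_i)·tanφ'] / Σ W_i sinα_i, with Δl_i = b_i / cosα_i.
Slice 1: Δl = 1.2/cos(-10.7°) = 1.221 m; N'_1 = 20·cos(-10.7°) − 3·1.221 = 16.0; c'Δl = 14.65; W sinα = -3.7
Slice 2: Δl = 3.0/cos0.2° = 3.000 m; N'_2 = 180·cos0.2° − 23·3.000 = 111.0; c'Δl = 36.00; W sinα = 0.6
Slice 3: Δl = 1.2/cos11.0° = 1.222 m; N'_3 = 67·cos11.0° − 21·1.222 = 40.1; c'Δl = 14.67; W sinα = 12.8
Slice 4: Δl = 1.7/cos18.7° = 1.795 m; N'_4 = 81·cos18.7° − 26·1.795 = 30.1; c'Δl = 21.54; W sinα = 26.0
Slice 5: Δl = 3.1/cos32.5° = 3.676 m; N'_5 = 76·cos32.5° − 0·3.676 = 64.1; c'Δl = 44.11; W sinα = 40.8
Σc'Δl = 131.0 kN/m; ΣN' = 261.2 kN/m; ΣW sinα = 76.5 kN/m
Resisting = 131.0 + 261.2·tan25.8° = 131.0 + 126.3 = 257.3 kN/m
FS = 257.3 / 76.5 = 3.363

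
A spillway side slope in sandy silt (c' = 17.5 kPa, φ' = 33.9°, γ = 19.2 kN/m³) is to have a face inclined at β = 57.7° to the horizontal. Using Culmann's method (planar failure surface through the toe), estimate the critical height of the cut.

Culmann's analysis gives the critical failure plane at α_cr = (β + φ')/2 = (57.7 + 33.9)/2 = 45.8°, and the critical height
H_c = (4c'/γ) · sinβ cosφ' / [1 − cos(β − φ')]
    = (4·17.5/19.2) · sin57.7°·cos33.9° / [1 − cos(23.8°)]
    = 3.646 · 0.8453·0.8300 / [1 − 0.9150]
    = 3.646 · 0.7016 / 0.0850
    = 30.08 m

H_c = 30.08 m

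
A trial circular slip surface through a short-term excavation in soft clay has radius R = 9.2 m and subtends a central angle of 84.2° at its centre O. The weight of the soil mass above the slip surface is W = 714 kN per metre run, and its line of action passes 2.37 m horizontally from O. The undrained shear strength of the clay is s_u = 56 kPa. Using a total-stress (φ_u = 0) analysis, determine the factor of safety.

FS = 4.12

Taking moments about the centre O, the resisting moment is provided by the undrained shear strength acting along the arc:
Arc length L_a = R·θ = 9.2·(84.2°·π/180) = 9.2·1.4696 = 13.52 m
M_R = s_u·L_a·R = 56·13.52·9.2 = 6965.5 kN·m/m
M_D = W·d = 714·2.37 = 1692.2 kN·m/m
FS = M_R / M_D = 6965.5 / 1692.2 = 4.116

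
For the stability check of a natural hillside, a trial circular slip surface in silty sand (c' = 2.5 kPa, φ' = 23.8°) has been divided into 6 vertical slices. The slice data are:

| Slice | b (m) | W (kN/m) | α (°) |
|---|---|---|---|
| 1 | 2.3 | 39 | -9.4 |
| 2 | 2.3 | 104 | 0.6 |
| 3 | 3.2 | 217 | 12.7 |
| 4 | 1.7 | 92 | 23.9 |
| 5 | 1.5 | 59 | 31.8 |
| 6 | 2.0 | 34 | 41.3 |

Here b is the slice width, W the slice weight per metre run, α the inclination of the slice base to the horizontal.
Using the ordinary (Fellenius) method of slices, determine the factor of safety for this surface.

FS = 1.97

Ordinary method of slices: FS = Σ[c'·Δl_i + (W_i cosα_i)·tanφ'] / Σ W_i sinα_i, with Δl_i = b_i / cosα_i.
Slice 1: Δl = 2.3/cos(-9.4°) = 2.331 m; N'_1 = 39·cos(-9.4°) = 38.5; c'Δl = 5.83; W sinα = -6.4
Slice 2: Δl = 2.3/cos0.6° = 2.300 m; N'_2 = 104·cos0.6° = 104.0; c'Δl = 5.75; W sinα = 1.1
Slice 3: Δl = 3.2/cos12.7° = 3.280 m; N'_3 = 217·cos12.7° = 211.7; c'Δl = 8.20; W sinα = 47.7
Slice 4: Δl = 1.7/cos23.9° = 1.859 m; N'_4 = 92·cos23.9° = 84.1; c'Δl = 4.65; W sinα = 37.3
Slice 5: Δl = 1.5/cos31.8° = 1.765 m; N'_5 = 59·cos31.8° = 50.1; c'Δl = 4.41; W sinα = 31.1
Slice 6: Δl = 2.0/cos41.3° = 2.662 m; N'_6 = 34·cos41.3° = 25.5; c'Δl = 6.66; W sinα = 22.4
Σc'Δl = 35.5 kN/m; ΣN' = 514.0 kN/m; ΣW sinα = 133.2 kN/m
Resisting = 35.5 + 514.0·tan23.8° = 35.5 + 226.7 = 262.2 kN/m
FS = 262.2 / 133.2 = 1.968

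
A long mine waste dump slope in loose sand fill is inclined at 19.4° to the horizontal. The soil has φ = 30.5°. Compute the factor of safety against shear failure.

FS = 1.67

For a dry cohesionless infinite slope the factor of safety is FS = tanφ / tanβ.
FS = tan30.5° / tan19.4° = 0.5890 / 0.3522 = 1.673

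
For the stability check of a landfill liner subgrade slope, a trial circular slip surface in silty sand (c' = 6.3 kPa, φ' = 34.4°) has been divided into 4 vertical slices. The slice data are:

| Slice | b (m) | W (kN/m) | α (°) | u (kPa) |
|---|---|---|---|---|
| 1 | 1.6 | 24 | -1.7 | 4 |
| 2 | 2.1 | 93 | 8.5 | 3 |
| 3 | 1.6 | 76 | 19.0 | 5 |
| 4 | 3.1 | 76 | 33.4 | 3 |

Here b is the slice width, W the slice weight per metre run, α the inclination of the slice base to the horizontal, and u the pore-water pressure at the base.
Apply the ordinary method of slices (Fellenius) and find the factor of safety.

FS = 2.61

Ordinary method of slices: FS = Σ[c'·Δl_i + (W_i cosα_i − u_i·Δl_i)·tanφ'] / Σ W_i sinα_i, with Δl_i = b_i / cosα_i.
Slice 1: Δl = 1.6/cos(-1.7°) = 1.601 m; N'_1 = 24·cos(-1.7°) − 4·1.601 = 17.6; c'Δl = 10.08; W sinα = -0.7
Slice 2: Δl = 2.1/cos8.5° = 2.123 m; N'_2 = 93·cos8.5° − 3·2.123 = 85.6; c'Δl = 13.38; W sinα = 13.7
Slice 3: Δl = 1.6/cos19.0° = 1.692 m; N'_3 = 76·cos19.0° − 5·1.692 = 63.4; c'Δl = 10.66; W sinα = 24.7
Slice 4: Δl = 3.1/cos33.4° = 3.713 m; N'_4 = 76·cos33.4° − 3·3.713 = 52.3; c'Δl = 23.39; W sinα = 41.8
Σc'Δl = 57.5 kN/m; ΣN' = 218.9 kN/m; ΣW sinα = 79.6 kN/m
Resisting = 57.5 + 218.9·tan34.4° = 57.5 + 149.9 = 207.4 kN/m
FS = 207.4 / 79.6 = 2.605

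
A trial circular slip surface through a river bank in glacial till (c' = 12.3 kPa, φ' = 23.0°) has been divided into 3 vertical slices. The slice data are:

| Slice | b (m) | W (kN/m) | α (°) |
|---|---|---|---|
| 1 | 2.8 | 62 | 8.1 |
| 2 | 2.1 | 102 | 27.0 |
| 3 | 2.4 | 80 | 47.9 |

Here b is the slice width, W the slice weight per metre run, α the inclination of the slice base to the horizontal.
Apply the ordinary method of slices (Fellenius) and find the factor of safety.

FS = 1.71

Ordinary method of slices: FS = Σ[c'·Δl_i + (W_i cosα_i)·tanφ'] / Σ W_i sinα_i, with Δl_i = b_i / cosα_i.
Slice 1: Δl = 2.8/cos8.1° = 2.828 m; N'_1 = 62·cos8.1° = 61.4; c'Δl = 34.79; W sinα = 8.7
Slice 2: Δl = 2.1/cos27.0° = 2.357 m; N'_2 = 102·cos27.0° = 90.9; c'Δl = 28.99; W sinα = 46.3
Slice 3: Δl = 2.4/cos47.9° = 3.580 m; N'_3 = 80·cos47.9° = 53.6; c'Δl = 44.03; W sinα = 59.4
Σc'Δl = 107.8 kN/m; ΣN' = 205.9 kN/m; ΣW sinα = 114.4 kN/m
Resisting = 107.8 + 205.9·tan23.0° = 107.8 + 87.4 = 195.2 kN/m
FS = 195.2 / 114.4 = 1.706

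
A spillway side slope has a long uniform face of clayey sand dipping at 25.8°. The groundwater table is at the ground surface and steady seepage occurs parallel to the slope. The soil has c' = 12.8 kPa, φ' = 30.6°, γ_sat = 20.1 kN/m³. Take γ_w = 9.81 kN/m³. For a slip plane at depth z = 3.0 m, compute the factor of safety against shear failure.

FS = 1.17

With seepage parallel to the slope and the water table at the surface, the effective normal stress on the slip plane uses the buoyant unit weight γ' = γ_sat − γ_w while the driving shear stress uses γ_sat:
FS = [c' + γ' z cos²β tanφ'] / [γ_sat z sinβ cosβ]
γ' = 20.1 − 9.81 = 10.29 kN/m³
Numerator = 12.8 + 10.29·3.0·cos²25.8°·tan30.6° = 12.8 + 10.29·3.0·0.8106·0.5914 = 27.598 kPa
Denominator = 20.1·3.0·sin25.8°·cos25.8° = 20.1·3.0·0.4352·0.9003 = 23.628 kPa
FS = 27.598 / 23.628 = 1.168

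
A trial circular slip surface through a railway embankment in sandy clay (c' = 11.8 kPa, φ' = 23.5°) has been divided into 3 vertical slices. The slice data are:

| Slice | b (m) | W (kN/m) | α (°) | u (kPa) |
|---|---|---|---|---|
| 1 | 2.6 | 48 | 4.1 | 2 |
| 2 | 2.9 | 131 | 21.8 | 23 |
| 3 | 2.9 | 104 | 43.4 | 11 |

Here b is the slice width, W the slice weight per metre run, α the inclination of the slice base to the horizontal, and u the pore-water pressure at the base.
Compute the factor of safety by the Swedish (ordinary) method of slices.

Ordinary method of slices: FS = Σ[c'·Δl_i + (W_i cosα_i − u_i·Δl_i)·tanφ'] / Σ W_i sinα_i, with Δl_i = b_i / cosα_i.
Slice 1: Δl = 2.6/cos4.1° = 2.607 m; N'_1 = 48·cos4.1° − 2·2.607 = 42.7; c'Δl = 30.76; W sinα = 3.4
Slice 2: Δl = 2.9/cos21.8° = 3.123 m; N'_2 = 131·cos21.8° − 23·3.123 = 49.8; c'Δl = 36.86; W sinα = 48.6
Slice 3: Δl = 2.9/cos43.4° = 3.991 m; N'_3 = 104·cos43.4° − 11·3.991 = 31.7; c'Δl = 47.10; W sinα = 71.5
Σc'Δl = 114.7 kN/m; ΣN' = 124.1 kN/m; ΣW sinα = 123.5 kN/m
Resisting = 114.7 + 124.1·tan23.5° = 114.7 + 54.0 = 168.7 kN/m
FS = 168.7 / 123.5 = 1.365

FS = 1.37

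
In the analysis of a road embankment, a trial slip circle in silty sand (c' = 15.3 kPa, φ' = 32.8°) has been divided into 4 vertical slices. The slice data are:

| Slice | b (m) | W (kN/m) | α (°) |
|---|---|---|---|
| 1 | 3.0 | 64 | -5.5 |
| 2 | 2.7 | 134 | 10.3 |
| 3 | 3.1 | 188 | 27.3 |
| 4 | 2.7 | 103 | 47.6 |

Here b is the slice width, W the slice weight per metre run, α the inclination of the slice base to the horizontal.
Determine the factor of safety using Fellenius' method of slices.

FS = 2.67

Ordinary method of slices: FS = Σ[c'·Δl_i + (W_i cosα_i)·tanφ'] / Σ W_i sinα_i, with Δl_i = b_i / cosα_i.
Slice 1: Δl = 3.0/cos(-5.5°) = 3.014 m; N'_1 = 64·cos(-5.5°) = 63.7; c'Δl = 46.11; W sinα = -6.1
Slice 2: Δl = 2.7/cos10.3° = 2.744 m; N'_2 = 134·cos10.3° = 131.8; c'Δl = 41.99; W sinα = 24.0
Slice 3: Δl = 3.1/cos27.3° = 3.489 m; N'_3 = 188·cos27.3° = 167.1; c'Δl = 53.38; W sinα = 86.2
Slice 4: Δl = 2.7/cos47.6° = 4.004 m; N'_4 = 103·cos47.6° = 69.5; c'Δl = 61.26; W sinα = 76.1
Σc'Δl = 202.7 kN/m; ΣN' = 432.1 kN/m; ΣW sinα = 180.1 kN/m
Resisting = 202.7 + 432.1·tan32.8° = 202.7 + 278.4 = 481.2 kN/m
FS = 481.2 / 180.1 = 2.672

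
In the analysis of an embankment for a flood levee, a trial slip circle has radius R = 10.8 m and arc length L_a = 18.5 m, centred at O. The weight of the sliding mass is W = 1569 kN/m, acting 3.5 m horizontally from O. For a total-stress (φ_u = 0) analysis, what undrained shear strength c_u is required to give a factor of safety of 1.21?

c_u = 33.3 kPa

FS = c_u·L_a·R / (W·d), so c_u = FS·W·d / (L_a·R).
c_u = 1.21·1569·3.5 / (18.50·10.8) = 6644.7 / 199.80 = 33.26 kPa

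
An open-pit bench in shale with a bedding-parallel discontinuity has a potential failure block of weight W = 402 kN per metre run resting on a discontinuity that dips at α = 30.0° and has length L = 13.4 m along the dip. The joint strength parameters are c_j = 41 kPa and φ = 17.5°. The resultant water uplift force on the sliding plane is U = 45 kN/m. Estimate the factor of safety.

FS = 3.21

Resolving the block weight along and normal to the plane and applying the Mohr–Coulomb strength on the joint:
N' = W cosα − U = 402·cos30.0° − 45 = 303.1 kN/m
Driving force T = W sinα = 402·sin30.0° = 201.0 kN/m
Resisting force R = c_j·L + N'·tanφ = 41·13.4 + 303.1·tan17.5° = 549.4 + 95.6 = 645.0 kN/m
FS = R / T = 645.0 / 201.0 = 3.209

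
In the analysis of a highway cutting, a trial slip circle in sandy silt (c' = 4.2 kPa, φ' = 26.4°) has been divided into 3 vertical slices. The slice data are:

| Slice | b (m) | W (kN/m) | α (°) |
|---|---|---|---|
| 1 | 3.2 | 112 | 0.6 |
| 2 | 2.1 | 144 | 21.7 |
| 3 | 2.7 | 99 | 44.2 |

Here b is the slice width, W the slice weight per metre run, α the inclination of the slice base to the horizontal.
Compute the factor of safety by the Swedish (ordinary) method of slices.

FS = 1.59

Ordinary method of slices: FS = Σ[c'·Δl_i + (W_i cosα_i)·tanφ'] / Σ W_i sinα_i, with Δl_i = b_i / cosα_i.
Slice 1: Δl = 3.2/cos0.6° = 3.200 m; N'_1 = 112·cos0.6° = 112.0; c'Δl = 13.44; W sinα = 1.2
Slice 2: Δl = 2.1/cos21.7° = 2.260 m; N'_2 = 144·cos21.7° = 133.8; c'Δl = 9.49; W sinα = 53.2
Slice 3: Δl = 2.7/cos44.2° = 3.766 m; N'_3 = 99·cos44.2° = 71.0; c'Δl = 15.82; W sinα = 69.0
Σc'Δl = 38.8 kN/m; ΣN' = 316.8 kN/m; ΣW sinα = 123.4 kN/m
Resisting = 38.8 + 316.8·tan26.4° = 38.8 + 157.2 = 196.0 kN/m
FS = 196.0 / 123.4 = 1.588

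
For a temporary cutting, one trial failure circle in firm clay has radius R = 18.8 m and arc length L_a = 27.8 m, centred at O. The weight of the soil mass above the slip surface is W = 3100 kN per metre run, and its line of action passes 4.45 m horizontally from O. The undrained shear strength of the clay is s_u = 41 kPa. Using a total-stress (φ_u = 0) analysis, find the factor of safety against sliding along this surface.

Taking moments about the centre O, the resisting moment is provided by the undrained shear strength acting along the arc:
M_R = s_u·L_a·R = 41·27.80·18.8 = 21428.2 kN·m/m
M_D = W·d = 3100·4.45 = 13795.0 kN·m/m
FS = M_R / M_D = 21428.2 / 13795.0 = 1.553

FS = 1.55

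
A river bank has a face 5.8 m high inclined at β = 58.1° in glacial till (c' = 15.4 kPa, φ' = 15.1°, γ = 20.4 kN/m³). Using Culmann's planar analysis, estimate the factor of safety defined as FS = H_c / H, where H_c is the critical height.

FS = 1.59

H_c = (4c'/γ) · sinβ cosφ' / [1 − cos(β − φ')]
    = (4·15.4/20.4) · sin58.1°·cos15.1° / [1 − cos43.0°]
    = 3.020 · 0.8197 / 0.2686 = 9.21 m
FS = H_c / H = 9.21 / 5.8 = 1.588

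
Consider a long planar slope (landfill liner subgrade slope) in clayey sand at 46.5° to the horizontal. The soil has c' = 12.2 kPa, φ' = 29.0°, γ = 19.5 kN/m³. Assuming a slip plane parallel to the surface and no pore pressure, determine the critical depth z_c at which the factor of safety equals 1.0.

z_c = 2.64 m

Setting FS = 1.00 in FS = [c' + γz cos²β tanφ'] / [γz sinβ cosβ] and solving for z:
z = c' / [γ cosβ (FS·sinβ − cosβ·tanφ')]
  = 12.2 / [19.5·cos46.5°·(1.00·sin46.5° − cos46.5°·tan29.0°)]
  = 12.2 / [19.5·0.6884·(1.00·0.7254 − 0.6884·0.5543)]
  = 12.2 / 4.6150 = 2.644 m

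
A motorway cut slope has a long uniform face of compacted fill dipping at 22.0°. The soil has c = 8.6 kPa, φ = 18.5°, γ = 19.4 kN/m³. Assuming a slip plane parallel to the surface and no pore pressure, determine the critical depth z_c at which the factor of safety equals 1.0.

z_c = 7.43 m

Setting FS = 1.00 in FS = [c + γz cos²β tanφ] / [γz sinβ cosβ] and solving for z:
z = c / [γ cosβ (FS·sinβ − cosβ·tanφ)]
  = 8.6 / [19.4·cos22.0°·(1.00·sin22.0° − cos22.0°·tan18.5°)]
  = 8.6 / [19.4·0.9272·(1.00·0.3746 − 0.9272·0.3346)]
  = 8.6 / 1.1579 = 7.427 m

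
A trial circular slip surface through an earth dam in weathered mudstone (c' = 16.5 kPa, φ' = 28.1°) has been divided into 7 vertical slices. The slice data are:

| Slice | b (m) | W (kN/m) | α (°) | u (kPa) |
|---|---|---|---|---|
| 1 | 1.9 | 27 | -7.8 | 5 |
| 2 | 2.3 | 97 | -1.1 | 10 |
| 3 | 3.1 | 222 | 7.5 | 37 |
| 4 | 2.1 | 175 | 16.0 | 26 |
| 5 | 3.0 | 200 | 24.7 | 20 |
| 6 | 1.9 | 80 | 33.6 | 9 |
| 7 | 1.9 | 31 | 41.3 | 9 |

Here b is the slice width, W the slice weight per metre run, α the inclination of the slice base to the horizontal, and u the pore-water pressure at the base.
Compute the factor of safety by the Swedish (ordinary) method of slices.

Ordinary method of slices: FS = Σ[c'·Δl_i + (W_i cosα_i − u_i·Δl_i)·tanφ'] / Σ W_i sinα_i, with Δl_i = b_i / cosα_i.
Slice 1: Δl = 1.9/cos(-7.8°) = 1.918 m; N'_1 = 27·cos(-7.8°) − 5·1.918 = 17.2; c'Δl = 31.64; W sinα = -3.7
Slice 2: Δl = 2.3/cos(-1.1°) = 2.300 m; N'_2 = 97·cos(-1.1°) − 10·2.300 = 74.0; c'Δl = 37.96; W sinα = -1.9
Slice 3: Δl = 3.1/cos7.5° = 3.127 m; N'_3 = 222·cos7.5° − 37·3.127 = 104.4; c'Δl = 51.59; W sinα = 29.0
Slice 4: Δl = 2.1/cos16.0° = 2.185 m; N'_4 = 175·cos16.0° − 26·2.185 = 111.4; c'Δl = 36.05; W sinα = 48.2
Slice 5: Δl = 3.0/cos24.7° = 3.302 m; N'_5 = 200·cos24.7° − 20·3.302 = 115.7; c'Δl = 54.48; W sinα = 83.6
Slice 6: Δl = 1.9/cos33.6° = 2.281 m; N'_6 = 80·cos33.6° − 9·2.281 = 46.1; c'Δl = 37.64; W sinα = 44.3
Slice 7: Δl = 1.9/cos41.3° = 2.529 m; N'_7 = 31·cos41.3° − 9·2.529 = 0.5; c'Δl = 41.73; W sinα = 20.5
Σc'Δl = 291.1 kN/m; ΣN' = 469.3 kN/m; ΣW sinα = 220.0 kN/m
Resisting = 291.1 + 469.3·tan28.1° = 291.1 + 250.6 = 541.7 kN/m
FS = 541.7 / 220.0 = 2.462

FS = 2.46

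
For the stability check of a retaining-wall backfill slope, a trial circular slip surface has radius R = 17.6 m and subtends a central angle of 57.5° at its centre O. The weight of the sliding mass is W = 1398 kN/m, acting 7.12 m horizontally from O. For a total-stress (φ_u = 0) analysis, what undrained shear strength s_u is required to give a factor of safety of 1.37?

s_u = 43.9 kPa

FS = s_u·L_a·R / (W·d), so s_u = FS·W·d / (L_a·R).
Arc length L_a = R·θ = 17.6·(57.5°·π/180) = 17.6·1.0036 = 17.66 m
s_u = 1.37·1398·7.12 / (17.66·17.6) = 13636.7 / 310.86 = 43.87 kPa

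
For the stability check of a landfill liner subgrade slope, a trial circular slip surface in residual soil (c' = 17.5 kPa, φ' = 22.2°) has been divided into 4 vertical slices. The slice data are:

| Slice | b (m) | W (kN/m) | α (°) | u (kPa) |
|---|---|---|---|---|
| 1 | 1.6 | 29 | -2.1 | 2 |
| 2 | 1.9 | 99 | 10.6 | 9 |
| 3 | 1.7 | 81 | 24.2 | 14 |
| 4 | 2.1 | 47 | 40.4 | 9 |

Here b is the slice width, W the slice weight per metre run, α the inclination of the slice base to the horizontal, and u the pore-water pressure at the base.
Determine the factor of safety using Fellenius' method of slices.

Ordinary method of slices: FS = Σ[c'·Δl_i + (W_i cosα_i − u_i·Δl_i)·tanφ'] / Σ W_i sinα_i, with Δl_i = b_i / cosα_i.
Slice 1: Δl = 1.6/cos(-2.1°) = 1.601 m; N'_1 = 29·cos(-2.1°) − 2·1.601 = 25.8; c'Δl = 28.02; W sinα = -1.1
Slice 2: Δl = 1.9/cos10.6° = 1.933 m; N'_2 = 99·cos10.6° − 9·1.933 = 79.9; c'Δl = 33.83; W sinα = 18.2
Slice 3: Δl = 1.7/cos24.2° = 1.864 m; N'_3 = 81·cos24.2° − 14·1.864 = 47.8; c'Δl = 32.62; W sinα = 33.2
Slice 4: Δl = 2.1/cos40.4° = 2.758 m; N'_4 = 47·cos40.4° − 9·2.758 = 11.0; c'Δl = 48.26; W sinα = 30.5
Σc'Δl = 142.7 kN/m; ΣN' = 164.5 kN/m; ΣW sinα = 80.8 kN/m
Resisting = 142.7 + 164.5·tan22.2° = 142.7 + 67.1 = 209.8 kN/m
FS = 209.8 / 80.8 = 2.596

FS = 2.60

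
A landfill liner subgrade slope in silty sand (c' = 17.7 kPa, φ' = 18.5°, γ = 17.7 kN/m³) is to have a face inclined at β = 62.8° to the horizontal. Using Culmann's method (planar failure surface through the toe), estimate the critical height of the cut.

H_c = 11.87 m

Culmann's analysis gives the critical failure plane at α_cr = (β + φ')/2 = (62.8 + 18.5)/2 = 40.6°, and the critical height
H_c = (4c'/γ) · sinβ cosφ' / [1 − cos(β − φ')]
    = (4·17.7/17.7) · sin62.8°·cos18.5° / [1 − cos(44.3°)]
    = 4.000 · 0.8894·0.9483 / [1 − 0.7157]
    = 4.000 · 0.8435 / 0.2843
    = 11.87 m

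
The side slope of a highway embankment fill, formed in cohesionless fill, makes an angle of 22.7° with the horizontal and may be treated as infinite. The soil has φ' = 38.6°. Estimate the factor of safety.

For a dry cohesionless infinite slope the factor of safety is FS = tanφ' / tanβ.
FS = tan38.6° / tan22.7° = 0.7983 / 0.4183 = 1.908

FS = 1.91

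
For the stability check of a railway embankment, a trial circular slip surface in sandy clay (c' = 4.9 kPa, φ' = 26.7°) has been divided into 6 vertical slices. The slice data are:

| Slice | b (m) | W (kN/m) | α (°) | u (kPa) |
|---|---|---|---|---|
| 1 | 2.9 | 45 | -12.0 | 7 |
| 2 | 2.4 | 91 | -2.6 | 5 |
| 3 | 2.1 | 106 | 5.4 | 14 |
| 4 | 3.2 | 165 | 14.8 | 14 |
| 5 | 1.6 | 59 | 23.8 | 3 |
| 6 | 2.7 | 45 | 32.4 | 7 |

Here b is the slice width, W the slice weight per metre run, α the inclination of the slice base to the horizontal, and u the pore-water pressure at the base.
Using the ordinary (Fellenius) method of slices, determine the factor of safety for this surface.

FS = 2.96

Ordinary method of slices: FS = Σ[c'·Δl_i + (W_i cosα_i − u_i·Δl_i)·tanφ'] / Σ W_i sinα_i, with Δl_i = b_i / cosα_i.
Slice 1: Δl = 2.9/cos(-12.0°) = 2.965 m; N'_1 = 45·cos(-12.0°) − 7·2.965 = 23.3; c'Δl = 14.53; W sinα = -9.4
Slice 2: Δl = 2.4/cos(-2.6°) = 2.402 m; N'_2 = 91·cos(-2.6°) − 5·2.402 = 78.9; c'Δl = 11.77; W sinα = -4.1
Slice 3: Δl = 2.1/cos5.4° = 2.109 m; N'_3 = 106·cos5.4° − 14·2.109 = 76.0; c'Δl = 10.34; W sinα = 10.0
Slice 4: Δl = 3.2/cos14.8° = 3.310 m; N'_4 = 165·cos14.8° − 14·3.310 = 113.2; c'Δl = 16.22; W sinα = 42.1
Slice 5: Δl = 1.6/cos23.8° = 1.749 m; N'_5 = 59·cos23.8° − 3·1.749 = 48.7; c'Δl = 8.57; W sinα = 23.8
Slice 6: Δl = 2.7/cos32.4° = 3.198 m; N'_6 = 45·cos32.4° − 7·3.198 = 15.6; c'Δl = 15.67; W sinα = 24.1
Σc'Δl = 77.1 kN/m; ΣN' = 355.7 kN/m; ΣW sinα = 86.6 kN/m
Resisting = 77.1 + 355.7·tan26.7° = 77.1 + 178.9 = 256.0 kN/m
FS = 256.0 / 86.6 = 2.957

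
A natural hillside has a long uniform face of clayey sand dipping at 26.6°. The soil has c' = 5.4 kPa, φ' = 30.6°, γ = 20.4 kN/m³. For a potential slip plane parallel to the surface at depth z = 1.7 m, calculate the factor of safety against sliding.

FS = 1.57

For an infinite slope with a slip plane parallel to the surface (no pore pressure): FS = [c' + γz cos²β tanφ'] / [γz sinβ cosβ].
γz = 20.4·1.7 = 34.68 kN/m²
Numerator = 5.4 + 34.68·cos²26.6°·tan30.6° = 5.4 + 34.68·0.7995·0.5914 = 21.798 kPa
Denominator = 34.68·sin26.6°·cos26.6° = 34.68·0.4478·0.8942 = 13.885 kPa
FS = 21.798 / 13.885 = 1.570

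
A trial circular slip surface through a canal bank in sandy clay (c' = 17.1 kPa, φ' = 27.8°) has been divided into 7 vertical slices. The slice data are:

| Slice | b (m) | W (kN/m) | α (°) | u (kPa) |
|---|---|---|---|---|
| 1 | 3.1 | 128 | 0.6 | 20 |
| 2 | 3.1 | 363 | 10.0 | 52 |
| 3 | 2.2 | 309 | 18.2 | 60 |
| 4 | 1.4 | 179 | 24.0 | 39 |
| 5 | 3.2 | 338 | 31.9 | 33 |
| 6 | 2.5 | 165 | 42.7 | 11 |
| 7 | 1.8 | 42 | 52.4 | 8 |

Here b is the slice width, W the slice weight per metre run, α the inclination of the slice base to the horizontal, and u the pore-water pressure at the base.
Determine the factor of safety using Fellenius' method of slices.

Ordinary method of slices: FS = Σ[c'·Δl_i + (W_i cosα_i − u_i·Δl_i)·tanφ'] / Σ W_i sinα_i, with Δl_i = b_i / cosα_i.
Slice 1: Δl = 3.1/cos0.6° = 3.100 m; N'_1 = 128·cos0.6° − 20·3.100 = 66.0; c'Δl = 53.01; W sinα = 1.3
Slice 2: Δl = 3.1/cos10.0° = 3.148 m; N'_2 = 363·cos10.0° − 52·3.148 = 193.8; c'Δl = 53.83; W sinα = 63.0
Slice 3: Δl = 2.2/cos18.2° = 2.316 m; N'_3 = 309·cos18.2° − 60·2.316 = 154.6; c'Δl = 39.60; W sinα = 96.5
Slice 4: Δl = 1.4/cos24.0° = 1.532 m; N'_4 = 179·cos24.0° − 39·1.532 = 103.8; c'Δl = 26.21; W sinα = 72.8
Slice 5: Δl = 3.2/cos31.9° = 3.769 m; N'_5 = 338·cos31.9° − 33·3.769 = 162.6; c'Δl = 64.45; W sinα = 178.6
Slice 6: Δl = 2.5/cos42.7° = 3.402 m; N'_6 = 165·cos42.7° − 11·3.402 = 83.8; c'Δl = 58.17; W sinα = 111.9
Slice 7: Δl = 1.8/cos52.4° = 2.950 m; N'_7 = 42·cos52.4° − 8·2.950 = 2.0; c'Δl = 50.45; W sinα = 33.3
Σc'Δl = 345.7 kN/m; ΣN' = 766.6 kN/m; ΣW sinα = 557.5 kN/m
Resisting = 345.7 + 766.6·tan27.8° = 345.7 + 404.2 = 749.9 kN/m
FS = 749.9 / 557.5 = 1.345

FS = 1.35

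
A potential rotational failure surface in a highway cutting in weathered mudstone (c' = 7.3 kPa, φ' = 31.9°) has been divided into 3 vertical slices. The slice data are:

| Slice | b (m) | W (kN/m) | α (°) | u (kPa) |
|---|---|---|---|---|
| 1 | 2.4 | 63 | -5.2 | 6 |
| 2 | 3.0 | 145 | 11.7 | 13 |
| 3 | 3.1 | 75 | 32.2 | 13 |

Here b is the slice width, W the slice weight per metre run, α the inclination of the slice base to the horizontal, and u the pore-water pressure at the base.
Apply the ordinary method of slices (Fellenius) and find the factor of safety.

Ordinary method of slices: FS = Σ[c'·Δl_i + (W_i cosα_i − u_i·Δl_i)·tanφ'] / Σ W_i sinα_i, with Δl_i = b_i / cosα_i.
Slice 1: Δl = 2.4/cos(-5.2°) = 2.410 m; N'_1 = 63·cos(-5.2°) − 6·2.410 = 48.3; c'Δl = 17.59; W sinα = -5.7
Slice 2: Δl = 3.0/cos11.7° = 3.064 m; N'_2 = 145·cos11.7° − 13·3.064 = 102.2; c'Δl = 22.36; W sinα = 29.4
Slice 3: Δl = 3.1/cos32.2° = 3.663 m; N'_3 = 75·cos32.2° − 13·3.663 = 15.8; c'Δl = 26.74; W sinα = 40.0
Σc'Δl = 66.7 kN/m; ΣN' = 166.3 kN/m; ΣW sinα = 63.7 kN/m
Resisting = 66.7 + 166.3·tan31.9° = 66.7 + 103.5 = 170.2 kN/m
FS = 170.2 / 63.7 = 2.674

FS = 2.67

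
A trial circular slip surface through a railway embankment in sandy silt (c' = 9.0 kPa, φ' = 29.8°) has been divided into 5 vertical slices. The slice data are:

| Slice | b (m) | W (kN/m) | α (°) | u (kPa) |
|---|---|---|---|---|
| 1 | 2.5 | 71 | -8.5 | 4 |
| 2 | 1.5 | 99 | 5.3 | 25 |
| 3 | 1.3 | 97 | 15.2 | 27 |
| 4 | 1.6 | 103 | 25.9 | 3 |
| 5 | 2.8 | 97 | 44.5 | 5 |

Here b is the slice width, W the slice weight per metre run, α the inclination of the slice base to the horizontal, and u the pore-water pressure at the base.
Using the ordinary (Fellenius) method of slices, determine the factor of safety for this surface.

FS = 2.04

Ordinary method of slices: FS = Σ[c'·Δl_i + (W_i cosα_i − u_i·Δl_i)·tanφ'] / Σ W_i sinα_i, with Δl_i = b_i / cosα_i.
Slice 1: Δl = 2.5/cos(-8.5°) = 2.528 m; N'_1 = 71·cos(-8.5°) − 4·2.528 = 60.1; c'Δl = 22.75; W sinα = -10.5
Slice 2: Δl = 1.5/cos5.3° = 1.506 m; N'_2 = 99·cos5.3° − 25·1.506 = 60.9; c'Δl = 13.56; W sinα = 9.1
Slice 3: Δl = 1.3/cos15.2° = 1.347 m; N'_3 = 97·cos15.2° − 27·1.347 = 57.2; c'Δl = 12.12; W sinα = 25.4
Slice 4: Δl = 1.6/cos25.9° = 1.779 m; N'_4 = 103·cos25.9° − 3·1.779 = 87.3; c'Δl = 16.01; W sinα = 45.0
Slice 5: Δl = 2.8/cos44.5° = 3.926 m; N'_5 = 97·cos44.5° − 5·3.926 = 49.6; c'Δl = 35.33; W sinα = 68.0
Σc'Δl = 99.8 kN/m; ΣN' = 315.1 kN/m; ΣW sinα = 137.1 kN/m
Resisting = 99.8 + 315.1·tan29.8° = 99.8 + 180.5 = 280.3 kN/m
FS = 280.3 / 137.1 = 2.045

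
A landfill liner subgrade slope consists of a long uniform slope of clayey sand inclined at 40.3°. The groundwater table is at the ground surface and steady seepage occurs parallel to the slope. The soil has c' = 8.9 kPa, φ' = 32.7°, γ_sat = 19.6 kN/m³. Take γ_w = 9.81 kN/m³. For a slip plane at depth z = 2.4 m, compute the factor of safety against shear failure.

With seepage parallel to the slope and the water table at the surface, the effective normal stress on the slip plane uses the buoyant unit weight γ' = γ_sat − γ_w while the driving shear stress uses γ_sat:
FS = [c' + γ' z cos²β tanφ'] / [γ_sat z sinβ cosβ]
γ' = 19.6 − 9.81 = 9.79 kN/m³
Numerator = 8.9 + 9.79·2.4·cos²40.3°·tan32.7° = 8.9 + 9.79·2.4·0.5817·0.6420 = 17.674 kPa
Denominator = 19.6·2.4·sin40.3°·cos40.3° = 19.6·2.4·0.6468·0.7627 = 23.204 kPa
FS = 17.674 / 23.204 = 0.762

FS = 0.76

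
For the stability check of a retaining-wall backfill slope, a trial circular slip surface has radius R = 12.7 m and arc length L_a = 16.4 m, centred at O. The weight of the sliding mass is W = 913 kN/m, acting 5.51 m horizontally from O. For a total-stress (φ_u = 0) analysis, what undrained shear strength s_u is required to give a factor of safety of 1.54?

s_u = 37.2 kPa

FS = s_u·L_a·R / (W·d), so s_u = FS·W·d / (L_a·R).
s_u = 1.54·913·5.51 / (16.40·12.7) = 7747.2 / 208.28 = 37.20 kPa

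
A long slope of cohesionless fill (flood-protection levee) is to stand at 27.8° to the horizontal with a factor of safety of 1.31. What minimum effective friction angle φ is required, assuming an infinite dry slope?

FS = tanφ/tanβ ⇒ tanφ = FS · tanβ = 1.31 · tan27.8° = 0.6907
φ = arctan(0.6907) = 34.63°

φ = 34.6°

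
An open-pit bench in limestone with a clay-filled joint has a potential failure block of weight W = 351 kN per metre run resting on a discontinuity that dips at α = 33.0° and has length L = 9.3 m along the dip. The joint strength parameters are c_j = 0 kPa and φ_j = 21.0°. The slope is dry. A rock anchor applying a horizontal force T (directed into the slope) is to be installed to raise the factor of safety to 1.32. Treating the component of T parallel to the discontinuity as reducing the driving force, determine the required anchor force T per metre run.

T = 106 kN/m

Resolving forces along and normal to the sliding plane, with the horizontal anchor force T adding T·sinα to the effective normal force and T·cosα acting up the plane against the driving force:
FS = [c_jL + (W cosα + T sinα) tanφ_j] / [W sinα − T cosα]
Without the anchor: N' = 294.4 kN/m, driving T_d = 191.2 kN/m, resisting R = 0·9.3 + 294.4·tan21.0° = 113.0 kN/m, FS = 0.59.
Setting FS = 1.32 and solving for T:
1.32·(191.2 − T cos33.0°) = 113.0 + T sin33.0°·tan21.0°
T·(sin33.0°·tan21.0° + 1.32·cos33.0°) = 1.32·191.2 − 113.0
T·(0.5446·0.3839 + 1.32·0.8387) = 252.3 − 113.0 = 139.3
T·1.3161 = 139.3
T = 105.9 kN/m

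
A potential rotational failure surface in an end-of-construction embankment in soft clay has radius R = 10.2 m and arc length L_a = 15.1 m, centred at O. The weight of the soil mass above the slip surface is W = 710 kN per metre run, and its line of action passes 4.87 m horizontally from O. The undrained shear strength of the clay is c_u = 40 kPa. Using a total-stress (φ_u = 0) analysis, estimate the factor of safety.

Taking moments about the centre O, the resisting moment is provided by the undrained shear strength acting along the arc:
M_R = c_u·L_a·R = 40·15.10·10.2 = 6160.8 kN·m/m
M_D = W·d = 710·4.87 = 3457.7 kN·m/m
FS = M_R / M_D = 6160.8 / 3457.7 = 1.782

FS = 1.78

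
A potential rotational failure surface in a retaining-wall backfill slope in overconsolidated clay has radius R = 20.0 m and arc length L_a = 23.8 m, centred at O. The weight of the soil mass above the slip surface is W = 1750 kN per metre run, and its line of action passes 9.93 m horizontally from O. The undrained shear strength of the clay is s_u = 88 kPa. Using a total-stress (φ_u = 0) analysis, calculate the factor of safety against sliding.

Taking moments about the centre O, the resisting moment is provided by the undrained shear strength acting along the arc:
M_R = s_u·L_a·R = 88·23.80·20.0 = 41888.0 kN·m/m
M_D = W·d = 1750·9.93 = 17377.5 kN·m/m
FS = M_R / M_D = 41888.0 / 17377.5 = 2.410

FS = 2.41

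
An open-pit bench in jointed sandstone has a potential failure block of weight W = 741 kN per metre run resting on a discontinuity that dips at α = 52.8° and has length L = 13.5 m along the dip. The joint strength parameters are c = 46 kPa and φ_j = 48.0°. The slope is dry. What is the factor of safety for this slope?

FS = 1.90

Resolving the block weight along and normal to the plane and applying the Mohr–Coulomb strength on the joint:
N' = W cosα = 741·cos52.8° = 448.0 kN/m
Driving force T = W sinα = 741·sin52.8° = 590.2 kN/m
Resisting force R = c·L + N'·tanφ_j = 46·13.5 + 448.0·tan48.0° = 621.0 + 497.6 = 1118.6 kN/m
FS = R / T = 1118.6 / 590.2 = 1.895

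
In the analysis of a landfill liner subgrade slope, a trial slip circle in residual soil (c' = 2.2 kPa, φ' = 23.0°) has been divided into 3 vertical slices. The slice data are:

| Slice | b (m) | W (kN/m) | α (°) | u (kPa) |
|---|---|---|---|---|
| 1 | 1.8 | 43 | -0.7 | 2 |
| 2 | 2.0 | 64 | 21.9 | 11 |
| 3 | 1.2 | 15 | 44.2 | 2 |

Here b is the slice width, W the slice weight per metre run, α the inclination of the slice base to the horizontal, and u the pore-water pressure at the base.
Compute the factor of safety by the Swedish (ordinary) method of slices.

FS = 1.40

Ordinary method of slices: FS = Σ[c'·Δl_i + (W_i cosα_i − u_i·Δl_i)·tanφ'] / Σ W_i sinα_i, with Δl_i = b_i / cosα_i.
Slice 1: Δl = 1.8/cos(-0.7°) = 1.800 m; N'_1 = 43·cos(-0.7°) − 2·1.800 = 39.4; c'Δl = 3.96; W sinα = -0.5
Slice 2: Δl = 2.0/cos21.9° = 2.156 m; N'_2 = 64·cos21.9° − 11·2.156 = 35.7; c'Δl = 4.74; W sinα = 23.9
Slice 3: Δl = 1.2/cos44.2° = 1.674 m; N'_3 = 15·cos44.2° − 2·1.674 = 7.4; c'Δl = 3.68; W sinα = 10.5
Σc'Δl = 12.4 kN/m; ΣN' = 82.5 kN/m; ΣW sinα = 33.8 kN/m
Resisting = 12.4 + 82.5·tan23.0° = 12.4 + 35.0 = 47.4 kN/m
FS = 47.4 / 33.8 = 1.402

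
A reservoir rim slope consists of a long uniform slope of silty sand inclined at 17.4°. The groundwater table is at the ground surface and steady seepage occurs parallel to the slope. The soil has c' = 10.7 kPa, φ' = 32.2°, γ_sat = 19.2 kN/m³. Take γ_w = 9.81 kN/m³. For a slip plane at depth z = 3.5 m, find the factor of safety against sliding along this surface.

FS = 1.54

With seepage parallel to the slope and the water table at the surface, the effective normal stress on the slip plane uses the buoyant unit weight γ' = γ_sat − γ_w while the driving shear stress uses γ_sat:
FS = [c' + γ' z cos²β tanφ'] / [γ_sat z sinβ cosβ]
γ' = 19.2 − 9.81 = 9.39 kN/m³
Numerator = 10.7 + 9.39·3.5·cos²17.4°·tan32.2° = 10.7 + 9.39·3.5·0.9106·0.6297 = 29.545 kPa
Denominator = 19.2·3.5·sin17.4°·cos17.4° = 19.2·3.5·0.2990·0.9542 = 19.176 kPa
FS = 29.545 / 19.176 = 1.541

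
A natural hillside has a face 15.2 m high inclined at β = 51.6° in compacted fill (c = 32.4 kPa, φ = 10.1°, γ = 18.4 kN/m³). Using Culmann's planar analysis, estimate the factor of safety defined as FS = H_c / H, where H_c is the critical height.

H_c = (4c/γ) · sinβ cosφ / [1 − cos(β − φ)]
    = (4·32.4/18.4) · sin51.6°·cos10.1° / [1 − cos41.5°]
    = 7.043 · 0.7715 / 0.2510 = 21.65 m
FS = H_c / H = 21.65 / 15.2 = 1.424

FS = 1.42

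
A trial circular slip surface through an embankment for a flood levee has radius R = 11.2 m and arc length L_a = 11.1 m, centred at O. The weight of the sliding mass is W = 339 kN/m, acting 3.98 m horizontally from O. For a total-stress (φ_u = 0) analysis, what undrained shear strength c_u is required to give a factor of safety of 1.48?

c_u = 16.1 kPa

FS = c_u·L_a·R / (W·d), so c_u = FS·W·d / (L_a·R).
c_u = 1.48·339·3.98 / (11.10·11.2) = 1996.8 / 124.32 = 16.06 kPa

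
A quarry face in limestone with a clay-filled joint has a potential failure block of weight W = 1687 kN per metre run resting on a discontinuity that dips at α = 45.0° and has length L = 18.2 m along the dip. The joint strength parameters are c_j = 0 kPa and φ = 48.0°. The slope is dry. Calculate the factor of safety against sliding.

FS = 1.11

Resolving the block weight along and normal to the plane and applying the Mohr–Coulomb strength on the joint:
N' = W cosα = 1687·cos45.0° = 1192.9 kN/m
Driving force T = W sinα = 1687·sin45.0° = 1192.9 kN/m
Resisting force R = c_j·L + N'·tanφ = 0·18.2 + 1192.9·tan48.0° = 0.0 + 1324.8 = 1324.8 kN/m
FS = R / T = 1324.8 / 1192.9 = 1.111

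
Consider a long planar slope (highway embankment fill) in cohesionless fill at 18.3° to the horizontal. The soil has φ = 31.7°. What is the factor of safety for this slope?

FS = 1.87

For a dry cohesionless infinite slope the factor of safety is FS = tanφ / tanβ.
FS = tan31.7° / tan18.3° = 0.6176 / 0.3307 = 1.867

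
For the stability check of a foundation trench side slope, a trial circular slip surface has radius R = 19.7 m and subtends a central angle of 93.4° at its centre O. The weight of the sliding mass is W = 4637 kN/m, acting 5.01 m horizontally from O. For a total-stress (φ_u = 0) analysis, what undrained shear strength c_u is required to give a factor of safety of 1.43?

FS = c_u·L_a·R / (W·d), so c_u = FS·W·d / (L_a·R).
Arc length L_a = R·θ = 19.7·(93.4°·π/180) = 19.7·1.6301 = 32.11 m
c_u = 1.43·4637·5.01 / (32.11·19.7) = 33220.9 / 632.64 = 52.51 kPa

c_u = 52.5 kPa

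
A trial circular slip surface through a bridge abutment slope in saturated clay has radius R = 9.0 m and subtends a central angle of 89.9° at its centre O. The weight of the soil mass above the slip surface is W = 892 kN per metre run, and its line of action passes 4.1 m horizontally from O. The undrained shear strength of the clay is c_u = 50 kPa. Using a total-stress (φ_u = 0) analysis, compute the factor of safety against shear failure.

Taking moments about the centre O, the resisting moment is provided by the undrained shear strength acting along the arc:
Arc length L_a = R·θ = 9.0·(89.9°·π/180) = 9.0·1.5691 = 14.12 m
M_R = c_u·L_a·R = 50·14.12·9.0 = 6354.7 kN·m/m
M_D = W·d = 892·4.1 = 3657.2 kN·m/m
FS = M_R / M_D = 6354.7 / 3657.2 = 1.738

FS = 1.74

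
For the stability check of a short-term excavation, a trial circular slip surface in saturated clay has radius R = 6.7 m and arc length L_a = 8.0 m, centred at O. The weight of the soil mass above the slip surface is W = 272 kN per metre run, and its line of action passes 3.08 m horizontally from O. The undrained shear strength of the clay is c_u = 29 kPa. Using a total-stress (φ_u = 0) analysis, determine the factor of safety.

FS = 1.86

Taking moments about the centre O, the resisting moment is provided by the undrained shear strength acting along the arc:
M_R = c_u·L_a·R = 29·8.00·6.7 = 1554.4 kN·m/m
M_D = W·d = 272·3.08 = 837.8 kN·m/m
FS = M_R / M_D = 1554.4 / 837.8 = 1.855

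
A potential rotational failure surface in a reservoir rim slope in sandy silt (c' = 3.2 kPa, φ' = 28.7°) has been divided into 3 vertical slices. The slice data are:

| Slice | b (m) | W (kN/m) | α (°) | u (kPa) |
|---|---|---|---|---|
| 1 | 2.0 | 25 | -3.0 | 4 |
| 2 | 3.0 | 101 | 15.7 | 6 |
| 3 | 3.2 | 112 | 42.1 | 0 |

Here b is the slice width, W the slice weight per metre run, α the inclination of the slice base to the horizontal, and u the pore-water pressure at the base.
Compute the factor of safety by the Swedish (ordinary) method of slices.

Ordinary method of slices: FS = Σ[c'·Δl_i + (W_i cosα_i − u_i·Δl_i)·tanφ'] / Σ W_i sinα_i, with Δl_i = b_i / cosα_i.
Slice 1: Δl = 2.0/cos(-3.0°) = 2.003 m; N'_1 = 25·cos(-3.0°) − 4·2.003 = 17.0; c'Δl = 6.41; W sinα = -1.3
Slice 2: Δl = 3.0/cos15.7° = 3.116 m; N'_2 = 101·cos15.7° − 6·3.116 = 78.5; c'Δl = 9.97; W sinα = 27.3
Slice 3: Δl = 3.2/cos42.1° = 4.313 m; N'_3 = 112·cos42.1° − 0·4.313 = 83.1; c'Δl = 13.80; W sinα = 75.1
Σc'Δl = 30.2 kN/m; ΣN' = 178.6 kN/m; ΣW sinα = 101.1 kN/m
Resisting = 30.2 + 178.6·tan28.7° = 30.2 + 97.8 = 128.0 kN/m
FS = 128.0 / 101.1 = 1.266

FS = 1.27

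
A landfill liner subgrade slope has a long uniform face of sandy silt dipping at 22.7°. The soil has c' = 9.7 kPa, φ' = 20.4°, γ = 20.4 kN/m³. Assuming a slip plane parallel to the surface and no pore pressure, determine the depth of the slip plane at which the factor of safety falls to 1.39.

z = 2.67 m

Setting FS = 1.39 in FS = [c' + γz cos²β tanφ'] / [γz sinβ cosβ] and solving for z:
z = c' / [γ cosβ (FS·sinβ − cosβ·tanφ')]
  = 9.7 / [20.4·cos22.7°·(1.39·sin22.7° − cos22.7°·tan20.4°)]
  = 9.7 / [20.4·0.9225·(1.39·0.3859 − 0.9225·0.3719)]
  = 9.7 / 3.6382 = 2.666 m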